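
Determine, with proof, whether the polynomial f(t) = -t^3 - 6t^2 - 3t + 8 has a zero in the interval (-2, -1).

f(-2) = -2 and f(-1) = 6, which have opposite signs.
Since f is a polynomial it is continuous on [-2, -1].
By the Intermediate Value Theorem f must vanish at some point of (-2, -1).

Such a root exists.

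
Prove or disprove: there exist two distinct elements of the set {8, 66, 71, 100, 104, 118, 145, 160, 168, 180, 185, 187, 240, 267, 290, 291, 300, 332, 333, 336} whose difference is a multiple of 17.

Both 66 and 100 leave remainder 15 on division by 17; their difference 34 = 2·17 is a multiple of 17.

66 and 100 are such a pair.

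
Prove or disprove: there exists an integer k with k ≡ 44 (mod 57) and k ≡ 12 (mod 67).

gcd(57, 67) = 1, so the Chinese Remainder Theorem guarantees exactly one residue class mod 3819 satisfying both.
Any solution of the first congruence is k = 44 + 57t; substituting into the second, 57t ≡ 12 − 44 ≡ 35 (mod 67).
Note 57·20 = 1140 ≡ 1 (mod 67) (as 1140 − 1 = 17·67), so 57⁻¹ ≡ 20.
Therefore t ≡ 20·35 = 700 ≡ 30 (mod 67).
With t = 30: k = 44 + 57·30 = 1754.
Verify: 1754 = 30·57 + 44 and 1754 = 26·67 + 12. ✓

k = 1754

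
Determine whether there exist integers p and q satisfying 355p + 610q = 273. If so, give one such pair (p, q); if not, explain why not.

No such integers exist.

Any value of 355p + 610q is a multiple of gcd(355, 610) = 5.
However 273 leaves remainder 3 on division by 5.
Hence no integers p, q satisfy the equation.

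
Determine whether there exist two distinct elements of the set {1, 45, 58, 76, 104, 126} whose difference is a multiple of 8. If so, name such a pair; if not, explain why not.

There is no such pair.

Two integers differ by a multiple of 8 exactly when they have the same residue mod 8. The residues are 1↦1, 45↦5, 58↦2, 76↦4, 104↦0, 126↦6.
All 6 residues are distinct, so no two elements differ by a multiple of 8.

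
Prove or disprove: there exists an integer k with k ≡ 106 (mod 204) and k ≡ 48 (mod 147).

gcd(204, 147) = 3. If k ≡ 106 (mod 204) and k ≡ 48 (mod 147), then k ≡ 106 (mod 3) and k ≡ 48 (mod 3).
But 106 mod 3 = 1 while 48 mod 3 = 0, a contradiction.
So no integer satisfies both congruences.

No such integer exists.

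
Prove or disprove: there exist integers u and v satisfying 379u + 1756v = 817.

Since gcd(379, 1756) = 1, every integer is an integer combination of 379 and 1756.
Dividing repeatedly: 1756 = 4·379 + 240, 379 = 1·240 + 139, 240 = 1·139 + 101, 139 = 1·101 + 38, 101 = 2·38 + 25, 38 = 1·25 + 13, 25 = 1·13 + 12, 13 = 1·12 + 1, 12 = 12·1 + 0.
Unwinding: 1 = 13 − 1·12 = 13 − (25 − 1·13) = −25 + 2·13 = −25 + 2·(38 − 1·25) = 2·38 − 3·25 = 2·38 − 3·(101 − 2·38) = −3·101 + 8·38 = −3·101 + 8·(139 − 1·101) = 8·139 − 11·101 = 8·139 − 11·(240 − 1·139) = −11·240 + 19·139 = −11·240 + 19·(379 − 1·240) = 19·379 − 30·240 = 19·379 − 30·(1756 − 4·379) = −30·1756 + 139·379, i.e. 379·139 + 1756·(-30) = 1.
Scaling by 817 gives the particular solution (u, v) = (113563, -24510).
Subtracting 64·1756 from u and adding 64·379 to v gives the tidier solution (1179, -254).
Indeed 379·1179 + 1756·(-254) = 446841 − 446024 = 817.

u = 1179, v = -254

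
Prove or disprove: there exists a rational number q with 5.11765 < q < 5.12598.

q = 41/8

Scale by 8: the interval becomes (40.94120, 41.00784), which contains the integer 41.
So q = 41/8 works: it is a ratio of integers, and dividing 8·5.11765 < 41 < 8·5.12598 through by 8 gives 5.11765 < 41/8 < 5.12598.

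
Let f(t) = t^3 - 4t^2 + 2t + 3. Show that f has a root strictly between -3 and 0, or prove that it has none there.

Such a root exists.

f(-3) = -66 and f(0) = 3, which have opposite signs.
As a polynomial, f is continuous on every closed interval.
By the Intermediate Value Theorem f must vanish at some point of (-3, 0).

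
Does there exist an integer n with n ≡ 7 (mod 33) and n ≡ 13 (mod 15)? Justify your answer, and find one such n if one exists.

n = 73

The moduli are not coprime: gcd(33, 15) = 3. Compatibility requires 3 ∣ (13 − 7) = 6, which holds, so solutions exist.
The integers ≡ 7 (mod 33) are 7, 40, 73, …; their remainders mod 15 are 7, 10, 13, so n = 73 is the first that is ≡ 13 (mod 15).
Verify: 73 = 2·33 + 7 and 73 = 4·15 + 13. ✓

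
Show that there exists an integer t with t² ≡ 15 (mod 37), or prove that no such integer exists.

37 is prime, so by Euler's criterion 15 is a square mod 37 iff 15^((37−1)/2) = 15^18 ≡ 1 (mod 37).
Squaring successively (mod 37): 15^2 = 225 ≡ 3; 15^4 ≡ 3² = 9 ≡ 9; 15^8 ≡ 9² = 81 ≡ 7; 15^16 ≡ 7² = 49 ≡ 12.
Since 18 = 16 + 2, 15^18 ≡ 12 · 3; multiplying out mod 37: 12·3 = 36 ≡ 36. Thus 15^18 ≡ 36 ≡ −1 (mod 37).
The value −1 means 15 is a non-residue modulo 37, so t² ≡ 15 (mod 37) is impossible.

No such integer exists.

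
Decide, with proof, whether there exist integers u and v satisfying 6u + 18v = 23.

There are no such integers.

gcd(6, 18) = 6, so every integer of the form 6u + 18v is a multiple of 6.
However 23 leaves remainder 5 on division by 6.
Hence no integers u, v satisfy the equation.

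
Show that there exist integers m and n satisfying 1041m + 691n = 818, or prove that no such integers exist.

m = 105, n = -157

Since gcd(1041, 691) = 1, every integer is an integer combination of 1041 and 691.
Euclidean algorithm: 1041 = 1·691 + 350, 691 = 1·350 + 341, 350 = 1·341 + 9, 341 = 37·9 + 8, 9 = 1·8 + 1, 8 = 8·1 + 0.
Unwinding: 1 = 9 − 1·8 = 9 − (341 − 37·9) = −341 + 38·9 = −341 + 38·(350 − 1·341) = 38·350 − 39·341 = 38·350 − 39·(691 − 1·350) = −39·691 + 77·350 = −39·691 + 77·(1041 − 1·691) = 77·1041 − 116·691, i.e. 1041·77 + 691·(-116) = 1.
Multiplying through by 818: m = 77·818 = 62986, n = (-116)·818 = -94888 is a solution.
Shifting by a multiple of (691, −1041) keeps it a solution: m = 62986 − 91·691 = 105, n = -94888 + 91·1041 = -157.
Indeed 1041·105 + 691·(-157) = 109305 − 108487 = 818.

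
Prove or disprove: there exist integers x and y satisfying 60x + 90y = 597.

No, no such integers exist.

Both 60 and 90 are divisible by gcd(60, 90) = 30, hence so is any combination 60x + 90y.
However 597 leaves remainder 27 on division by 30.
So the equation is unsolvable over ℤ.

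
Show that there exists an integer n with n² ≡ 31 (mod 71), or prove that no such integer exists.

No, no such integer exists.

71 is prime, so by Euler's criterion 31 is a square mod 71 iff 31^((71−1)/2) = 31^35 ≡ 1 (mod 71).
Repeated squaring mod 71: 31^2 = 961 ≡ 38; 31^4 ≡ 38² = 1444 ≡ 24; 31^8 ≡ 24² = 576 ≡ 8; 31^16 ≡ 8² = 64 ≡ 64; 31^32 ≡ 64² = 4096 ≡ 49.
Since 35 = 32 + 2 + 1, 31^35 ≡ 49 · 38 · 31; multiplying out mod 71: 49·38 = 1862 ≡ 16, then 16·31 = 496 ≡ 70. Thus 31^35 ≡ 70 ≡ −1 (mod 71).
By Euler's criterion 31 is a quadratic non-residue mod 71: no n satisfies n² ≡ 31 (mod 71).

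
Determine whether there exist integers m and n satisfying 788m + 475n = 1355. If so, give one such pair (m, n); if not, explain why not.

788 and 475 are coprime, so 788m + 475n ranges over all of ℤ.
Dividing repeatedly: 788 = 1·475 + 313, 475 = 1·313 + 162, 313 = 1·162 + 151, 162 = 1·151 + 11, 151 = 13·11 + 8, 11 = 1·8 + 3, 8 = 2·3 + 2, 3 = 1·2 + 1, 2 = 2·1 + 0.
Unwinding: 1 = 3 − 1·2 = 3 − (8 − 2·3) = −8 + 3·3 = −8 + 3·(11 − 1·8) = 3·11 − 4·8 = 3·11 − 4·(151 − 13·11) = −4·151 + 55·11 = −4·151 + 55·(162 − 1·151) = 55·162 − 59·151 = 55·162 − 59·(313 − 1·162) = −59·313 + 114·162 = −59·313 + 114·(475 − 1·313) = 114·475 − 173·313 = 114·475 − 173·(788 − 1·475) = −173·788 + 287·475, i.e. 788·(-173) + 475·287 = 1.
Scaling by 1355 gives the particular solution (m, n) = (-234415, 388885).
The general solution is m = -234415 + 475k, n = 388885 − 788k; taking k = 494 gives the smaller pair m = 235, n = -387.
Indeed 788·235 + 475·(-387) = 185180 − 183825 = 1355.

m = 235, n = -387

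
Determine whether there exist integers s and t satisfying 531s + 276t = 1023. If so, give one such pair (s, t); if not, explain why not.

s = 17, t = -29

Since gcd(531, 276) = 3 and 1023 = 3·341, Bézout's identity guarantees a solution.
Dividing through by 3 reduces the equation to 177s + 92t = 341.
Run the Euclidean algorithm on 177 and 92: 177 = 1·92 + 85, 92 = 1·85 + 7, 85 = 12·7 + 1, 7 = 7·1 + 0.
Back-substituting, 1 = 85 − 12·7 = 85 − 12·(92 − 1·85) = −12·92 + 13·85 = −12·92 + 13·(177 − 1·92) = 13·177 − 25·92; that is, 177·13 + 92·(-25) = 1.
Scaling by 341 gives the particular solution (s, t) = (4433, -8525).
Subtracting 48·92 from s and adding 48·177 to t gives the tidier solution (17, -29).
Indeed 531·17 + 276·(-29) = 9027 − 8004 = 1023.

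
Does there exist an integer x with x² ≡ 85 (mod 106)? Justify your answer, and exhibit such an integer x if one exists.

There is no such integer.

Reduce modulo the prime factor 53 of 106: any solution would satisfy x² ≡ 32 (mod 53).
Apply Euler's criterion with the prime 53: 32 is a quadratic residue iff 32^26 ≡ 1 (mod 53), and a non-residue iff it is ≡ −1.
Squaring successively (mod 53): 32^2 = 1024 ≡ 17; 32^4 ≡ 17² = 289 ≡ 24; 32^8 ≡ 24² = 576 ≡ 46; 32^16 ≡ 46² = 2116 ≡ 49.
Since 26 = 16 + 8 + 2, 32^26 ≡ 49 · 46 · 17; multiplying out mod 53: 49·46 = 2254 ≡ 28, then 28·17 = 476 ≡ 52. Thus 32^26 ≡ 52 ≡ −1 (mod 53).
By Euler's criterion 32 is a quadratic non-residue mod 53: no x satisfies x² ≡ 32 (mod 53).
So 32 is not a square mod 53, and hence 85 is not a square mod 106.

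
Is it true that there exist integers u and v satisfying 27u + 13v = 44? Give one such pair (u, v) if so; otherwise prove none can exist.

Since gcd(27, 13) = 1, every integer is an integer combination of 27 and 13.
Euclidean algorithm: 27 = 2·13 + 1, 13 = 13·1 + 0.
Unwinding: 1 = 27 − 2·13, i.e. 27·1 + 13·(-2) = 1.
Times 44: 27·44 + 13·(-88) = 44, so (44, -88) solves it.
Subtracting 3·13 from u and adding 3·27 to v gives the tidier solution (5, -7).
Indeed 27·5 + 13·(-7) = 135 − 91 = 44.

u = 5, v = -7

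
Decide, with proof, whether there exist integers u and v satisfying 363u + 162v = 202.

gcd(363, 162) = 3, so every integer of the form 363u + 162v is a multiple of 3.
But 202 is not a multiple of 3 (it leaves remainder 1).
Hence no integers u, v satisfy the equation.

No such integers exist.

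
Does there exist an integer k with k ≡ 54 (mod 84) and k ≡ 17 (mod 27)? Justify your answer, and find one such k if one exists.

No, no such integer exists.

Both moduli are multiples of 3 = gcd(84, 27), so any solution would satisfy k ≡ 54 and k ≡ 17 modulo 3 simultaneously.
These are incompatible: 54 − 17 = 37 is not divisible by 3.
So no integer satisfies both congruences.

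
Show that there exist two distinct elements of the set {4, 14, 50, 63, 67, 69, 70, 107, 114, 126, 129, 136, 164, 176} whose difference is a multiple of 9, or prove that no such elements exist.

4 mod 9 = 4 and 67 mod 9 = 4, so 67 − 4 = 63 = 7·9.

4 and 67 are such a pair.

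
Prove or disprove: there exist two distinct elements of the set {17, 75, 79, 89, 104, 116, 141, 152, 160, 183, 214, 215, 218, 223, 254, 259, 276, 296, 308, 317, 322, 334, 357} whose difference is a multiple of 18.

Yes: 17 and 89.

Reduce each element mod 18: 17↦17, 75↦3, 79↦7, 89↦17, 104↦14, 116↦8, 141↦15, 152↦8, 160↦16, 183↦3, 214↦16, 215↦17, 218↦2, 223↦7, 254↦2, 259↦7, 276↦6, 296↦8, 308↦2, 317↦11, 322↦16, 334↦10, 357↦15. The residue 17 repeats (at 17 and 89), and 89 − 17 = 72 = 4·18.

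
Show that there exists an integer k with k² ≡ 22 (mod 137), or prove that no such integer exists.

Take k = 76. Then 76² = 5776 = 42·137 + 22, so 76² ≡ 22 (mod 137).

k = 76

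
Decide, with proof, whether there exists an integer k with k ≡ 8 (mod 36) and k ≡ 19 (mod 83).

k = 2924

gcd(36, 83) = 1, so the Chinese Remainder Theorem guarantees exactly one residue class mod 2988 satisfying both.
Any solution of the first congruence is k = 8 + 36t; substituting into the second, 36t ≡ 19 − 8 ≡ 11 (mod 83).
Note 36·30 = 1080 ≡ 1 (mod 83) (as 1080 − 1 = 13·83), so 36⁻¹ ≡ 30.
Multiplying by 30: t ≡ 30·11 = 330 ≡ 81 (mod 83).
With t = 81: k = 8 + 36·81 = 2924.
Indeed 2924 ≡ 8 (mod 36) and 2924 ≡ 19 (mod 83).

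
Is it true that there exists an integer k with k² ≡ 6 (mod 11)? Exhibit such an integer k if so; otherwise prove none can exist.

There is no such integer.

Computing k² mod 11 for k = 0, 1, …, 5 (enough, by the symmetry k ↦ 11 − k) gives 0, 1, 4, 9, 5, 3.
So the quadratic residues mod 11 are {0, 1, 3, 4, 5, 9}, and 6 is not among them.
Hence no integer k has k² ≡ 6 (mod 11).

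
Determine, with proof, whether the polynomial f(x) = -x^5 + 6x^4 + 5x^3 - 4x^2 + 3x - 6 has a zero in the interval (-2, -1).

Yes, f has a root in the interval.

f(-2) = 60 and f(-1) = -11, which have opposite signs.
f is continuous everywhere (it is a polynomial), in particular on [-2, -1].
By the Intermediate Value Theorem, f takes the value 0 somewhere in the open interval.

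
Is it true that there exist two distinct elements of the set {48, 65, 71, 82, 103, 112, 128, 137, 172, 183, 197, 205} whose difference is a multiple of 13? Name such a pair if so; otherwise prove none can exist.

No such pair exists.

Two integers differ by a multiple of 13 exactly when they have the same residue mod 13. The residues are 48↦9, 65↦0, 71↦6, 82↦4, 103↦12, 112↦8, 128↦11, 137↦7, 172↦3, 183↦1, 197↦2, 205↦10.
These 12 residues are pairwise different, hence no difference of two elements is divisible by 13.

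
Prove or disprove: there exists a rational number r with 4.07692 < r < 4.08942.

Look for a denominator N such that an integer falls strictly between N·4.07692 and N·4.08942. N = 12 works: 12·4.07692 = 48.92304 < 49 < 49.07304 = 12·4.08942.
Hence 49/12 is a rational number with 4.07692 < 49/12 < 4.08942.

r = 49/12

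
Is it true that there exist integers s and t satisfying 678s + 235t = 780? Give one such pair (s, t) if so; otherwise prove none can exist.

Since gcd(678, 235) = 1, every integer is an integer combination of 678 and 235.
Run the Euclidean algorithm on 678 and 235: 678 = 2·235 + 208, 235 = 1·208 + 27, 208 = 7·27 + 19, 27 = 1·19 + 8, 19 = 2·8 + 3, 8 = 2·3 + 2, 3 = 1·2 + 1, 2 = 2·1 + 0.
Unwinding: 1 = 3 − 1·2 = 3 − (8 − 2·3) = −8 + 3·3 = −8 + 3·(19 − 2·8) = 3·19 − 7·8 = 3·19 − 7·(27 − 1·19) = −7·27 + 10·19 = −7·27 + 10·(208 − 7·27) = 10·208 − 77·27 = 10·208 − 77·(235 − 1·208) = −77·235 + 87·208 = −77·235 + 87·(678 − 2·235) = 87·678 − 251·235, i.e. 678·87 + 235·(-251) = 1.
Times 780: 678·67860 + 235·(-195780) = 780, so (67860, -195780) solves it.
Subtracting 288·235 from s and adding 288·678 to t gives the tidier solution (180, -516).
Check: 678·180 + 235·(-516) = 122040 − 121260 = 780. ✓

s = 180, t = -516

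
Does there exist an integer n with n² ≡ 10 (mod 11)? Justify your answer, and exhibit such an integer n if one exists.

No such integer exists.

Computing n² mod 11 for n = 0, 1, …, 5 (enough, by the symmetry n ↦ 11 − n) gives 0, 1, 4, 9, 5, 3.
So the quadratic residues mod 11 are {0, 1, 3, 4, 5, 9}, and 10 is not among them.
Therefore n² ≡ 10 (mod 11) has no solution.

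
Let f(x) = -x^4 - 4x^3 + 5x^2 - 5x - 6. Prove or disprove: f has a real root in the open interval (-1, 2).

f(-1) = 7 and f(2) = -44, which have opposite signs.
f is continuous everywhere (it is a polynomial), in particular on [-1, 2].
By the Intermediate Value Theorem, f takes the value 0 somewhere in the open interval.

Such a root exists.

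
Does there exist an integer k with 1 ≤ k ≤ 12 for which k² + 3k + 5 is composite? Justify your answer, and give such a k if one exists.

At k = 1: 1² + 3·1 + 5 = 9 = 3·3, which is composite.

k = 1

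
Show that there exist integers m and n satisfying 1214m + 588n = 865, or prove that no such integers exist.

There are no such integers.

Any value of 1214m + 588n is a multiple of gcd(1214, 588) = 2.
But 865 = 2·432 + 1, so 2 ∤ 865.
Therefore 1214m + 588n = 865 has no solution in integers.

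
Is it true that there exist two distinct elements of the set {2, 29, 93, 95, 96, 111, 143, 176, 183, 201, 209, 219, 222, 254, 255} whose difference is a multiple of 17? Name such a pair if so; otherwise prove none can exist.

Two integers differ by a multiple of 17 exactly when they have the same residue mod 17. The residues are 2↦2, 29↦12, 93↦8, 95↦10, 96↦11, 111↦9, 143↦7, 176↦6, 183↦13, 201↦14, 209↦5, 219↦15, 222↦1, 254↦16, 255↦0.
All 15 residues are distinct, so no two elements differ by a multiple of 17.

There is no such pair.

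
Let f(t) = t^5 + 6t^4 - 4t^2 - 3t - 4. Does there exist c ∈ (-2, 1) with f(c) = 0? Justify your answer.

Such a root exists.

f(-2) = 50 and f(1) = -4, which have opposite signs.
As a polynomial, f is continuous on every closed interval.
So by the Intermediate Value Theorem there is a c strictly between -2 and 1 with f(c) = 0.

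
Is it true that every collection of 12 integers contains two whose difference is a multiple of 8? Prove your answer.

Yes, this is always true.

Partition the integers by their residue mod 8; there are 8 classes.
Placing 12 integers into 8 classes, some class receives at least two — say a and b.
Equal remainders mean a − b ≡ 0 (mod 8), so 8 divides their difference.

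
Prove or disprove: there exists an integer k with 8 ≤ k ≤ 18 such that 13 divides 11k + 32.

k = 16

At k = 16 we get 11·16 + 32 = 208, and 208 = 13·16.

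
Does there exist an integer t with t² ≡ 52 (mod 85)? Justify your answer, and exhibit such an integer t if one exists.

Work modulo the divisor 5 of 85. If t² ≡ 52 (mod 85) then t² ≡ 2 (mod 5).
Computing t² mod 5 for t = 0, 1, …, 2 (enough, by the symmetry t ↦ 5 − t) gives 0, 1, 4.
The set of squares mod 5 is therefore {0, 1, 4}, which does not contain 2.
Therefore t² ≡ 52 (mod 85) has no solution.

No such integer exists.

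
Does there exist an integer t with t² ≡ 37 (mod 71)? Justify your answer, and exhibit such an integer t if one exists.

t = 26 works: 26² = 676, and 676 − 37 = 639 = 9·71.

t = 26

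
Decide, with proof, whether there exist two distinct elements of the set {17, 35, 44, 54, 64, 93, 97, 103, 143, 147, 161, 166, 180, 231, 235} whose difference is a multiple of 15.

There is no such pair.

Residues mod 15: 17↦2, 35↦5, 44↦14, 54↦9, 64↦4, 93↦3, 97↦7, 103↦13, 143↦8, 147↦12, 161↦11, 166↦1, 180↦0, 231↦6, 235↦10.
These 15 residues are pairwise different, hence no difference of two elements is divisible by 15.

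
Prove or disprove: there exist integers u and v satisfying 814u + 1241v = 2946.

u = 958, v = -626

814 and 1241 are coprime, so 814u + 1241v ranges over all of ℤ.
Dividing repeatedly: 1241 = 1·814 + 427, 814 = 1·427 + 387, 427 = 1·387 + 40, 387 = 9·40 + 27, 40 = 1·27 + 13, 27 = 2·13 + 1, 13 = 13·1 + 0.
Unwinding: 1 = 27 − 2·13 = 27 − 2·(40 − 1·27) = −2·40 + 3·27 = −2·40 + 3·(387 − 9·40) = 3·387 − 29·40 = 3·387 − 29·(427 − 1·387) = −29·427 + 32·387 = −29·427 + 32·(814 − 1·427) = 32·814 − 61·427 = 32·814 − 61·(1241 − 1·814) = −61·1241 + 93·814, i.e. 814·93 + 1241·(-61) = 1.
Times 2946: 814·273978 + 1241·(-179706) = 2946, so (273978, -179706) solves it.
Shifting by a multiple of (1241, −814) keeps it a solution: u = 273978 − 220·1241 = 958, v = -179706 + 220·814 = -626.
Check: 814·958 + 1241·(-626) = 779812 − 776866 = 2946. ✓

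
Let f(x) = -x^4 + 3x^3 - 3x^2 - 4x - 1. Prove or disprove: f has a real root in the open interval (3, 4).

No such root exists.

The endpoint values f(3) = -40 and f(4) = -129 are both negative. Claim: f(x) < 0 for every x in (3, 4).
Substitute x = 3 + u, where 0 < u < 1 on the interval. Expanding, f(3 + u) = -u^4 - 9u^3 - 30u^2 - 49u - 40.
The nonzero coefficients here are all negative, so for u > 0 every term is negative (or zero), and the constant term -40 is strictly negative.
Therefore f(x) < 0 throughout (3, 4), and f has no zero there.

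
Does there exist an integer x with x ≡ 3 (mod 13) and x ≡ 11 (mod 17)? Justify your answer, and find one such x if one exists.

x = 198

Since 13 and 17 share no common factor, CRT says the pair of congruences has a solution (unique mod 221).
Write x = 3 + 13t and require 3 + 13t ≡ 11 (mod 17), i.e. 13t ≡ 8 (mod 17).
Invert 13 mod 17 by the Euclidean algorithm: 17 = 1·13 + 4, 13 = 3·4 + 1, 4 = 4·1 + 0; back-substituting, 1 = 13 − 3·4 = 13 − 3·(17 − 1·13) = −3·17 + 4·13. Hence 13·4 ≡ 1, so 13⁻¹ ≡ 4 (mod 17).
Therefore t ≡ 4·8 = 32 ≡ 15 (mod 17).
With t = 15: x = 3 + 13·15 = 198.
Verify: 198 = 15·13 + 3 and 198 = 11·17 + 11. ✓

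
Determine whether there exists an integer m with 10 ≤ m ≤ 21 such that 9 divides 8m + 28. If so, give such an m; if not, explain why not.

At m = 10 we get 8·10 + 28 = 108, and 108 = 9·12.

m = 10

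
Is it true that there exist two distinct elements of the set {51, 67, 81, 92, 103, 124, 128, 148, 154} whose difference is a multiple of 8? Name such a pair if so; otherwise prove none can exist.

Yes: 51 and 67.

51 mod 8 = 3 and 67 mod 8 = 3, so 67 − 51 = 16 = 2·8.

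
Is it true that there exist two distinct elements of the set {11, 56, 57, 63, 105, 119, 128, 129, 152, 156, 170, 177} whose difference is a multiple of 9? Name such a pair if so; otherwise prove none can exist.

The pair (11, 56) works.

11 mod 9 = 2 and 56 mod 9 = 2, so 56 − 11 = 45 = 5·9.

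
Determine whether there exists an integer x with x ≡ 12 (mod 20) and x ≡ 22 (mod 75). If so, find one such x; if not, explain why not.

x = 172

gcd(20, 75) = 5. A simultaneous solution exists iff 12 ≡ 22 (mod 5); here 12 mod 5 = 2 = 22 mod 5, so it does.
Put x = 12 + 20t, so we need 20t ≡ 10 (mod 75), equivalently (divide by 5) 4t ≡ 2 (mod 15).
Since 4·4 = 16 = 1·15 + 1, the inverse of 4 mod 15 is 4.
Multiplying by 4: t ≡ 4·2 = 8 (mod 15).
Then x = 12 + 20·8 = 172.
Check: 172 mod 20 = 12, 172 mod 75 = 22. ✓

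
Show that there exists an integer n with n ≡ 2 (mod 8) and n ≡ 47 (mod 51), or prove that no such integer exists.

n = 98

gcd(8, 51) = 1, so the Chinese Remainder Theorem guarantees exactly one residue class mod 408 satisfying both.
Write n = 2 + 8t and require 2 + 8t ≡ 47 (mod 51), i.e. 8t ≡ 45 (mod 51).
Invert 8 mod 51 by the Euclidean algorithm: 51 = 6·8 + 3, 8 = 2·3 + 2, 3 = 1·2 + 1, 2 = 2·1 + 0; back-substituting, 1 = 3 − 1·2 = 3 − (8 − 2·3) = −8 + 3·3 = −8 + 3·(51 − 6·8) = 3·51 − 19·8. Hence 8·(-19) ≡ 1, so 8⁻¹ ≡ -19 ≡ 32 (mod 51).
Therefore t ≡ 32·45 = 1440 ≡ 12 (mod 51).
With t = 12: n = 2 + 8·12 = 98.
Indeed 98 ≡ 2 (mod 8) and 98 ≡ 47 (mod 51).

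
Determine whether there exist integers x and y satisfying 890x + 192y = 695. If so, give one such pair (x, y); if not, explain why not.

No such integers exist.

gcd(890, 192) = 2, so every integer of the form 890x + 192y is a multiple of 2.
However 695 leaves remainder 1 on division by 2.
Therefore 890x + 192y = 695 has no solution in integers.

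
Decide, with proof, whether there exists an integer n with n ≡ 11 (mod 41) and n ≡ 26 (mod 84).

n = 1118

Since 41 and 84 share no common factor, CRT says the pair of congruences has a solution (unique mod 3444).
Any solution of the first congruence is n = 11 + 41t; substituting into the second, 41t ≡ 26 − 11 ≡ 15 (mod 84).
Since 41·41 = 1681 = 20·84 + 1, the inverse of 41 mod 84 is 41.
Therefore t ≡ 41·15 = 615 ≡ 27 (mod 84).
Taking t = 27 gives n = 11 + 41·27 = 1118.
Check: 1118 mod 41 = 11, 1118 mod 84 = 26. ✓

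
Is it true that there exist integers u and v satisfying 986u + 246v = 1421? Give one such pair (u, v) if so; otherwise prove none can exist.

gcd(986, 246) = 2, so every integer of the form 986u + 246v is a multiple of 2.
But 1421 = 2·710 + 1, so 2 ∤ 1421.
Therefore 986u + 246v = 1421 has no solution in integers.

No, no such integers exist.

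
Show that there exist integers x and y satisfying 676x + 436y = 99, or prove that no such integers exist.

No such integers exist.

Both 676 and 436 are divisible by gcd(676, 436) = 4, hence so is any combination 676x + 436y.
However 99 leaves remainder 3 on division by 4.
Hence no integers x, y satisfy the equation.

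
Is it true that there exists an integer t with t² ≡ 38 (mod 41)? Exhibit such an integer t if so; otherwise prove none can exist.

Apply Euler's criterion with the prime 41: 38 is a quadratic residue iff 38^20 ≡ 1 (mod 41), and a non-residue iff it is ≡ −1.
Repeated squaring mod 41: 38^2 = 1444 ≡ 9; 38^4 ≡ 9² = 81 ≡ 40; 38^8 ≡ 40² = 1600 ≡ 1; 38^16 ≡ 1² = 1 ≡ 1.
Since 20 = 16 + 4, 38^20 ≡ 1 · 40; multiplying out mod 41: 1·40 = 40 ≡ 40. Thus 38^20 ≡ 40 ≡ −1 (mod 41).
The value −1 means 38 is a non-residue modulo 41, so t² ≡ 38 (mod 41) is impossible.

There is no such integer.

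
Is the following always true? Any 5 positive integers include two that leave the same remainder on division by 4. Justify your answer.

True.

Partition the integers by their residue mod 4; there are 4 classes.
With 5 integers and only 4 classes, the pigeonhole principle forces two of them, say a and b, into the same class.
That is, a and b leave the same remainder on division by 4, as claimed.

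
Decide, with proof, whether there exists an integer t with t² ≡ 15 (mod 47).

No, no such integer exists.

47 is prime, so by Euler's criterion 15 is a square mod 47 iff 15^((47−1)/2) = 15^23 ≡ 1 (mod 47).
Repeated squaring mod 47: 15^2 = 225 ≡ 37; 15^4 ≡ 37² = 1369 ≡ 6; 15^8 ≡ 6² = 36 ≡ 36; 15^16 ≡ 36² = 1296 ≡ 27.
Since 23 = 16 + 4 + 2 + 1, 15^23 ≡ 27 · 6 · 37 · 15; multiplying out mod 47: 27·6 = 162 ≡ 21, then 21·37 = 777 ≡ 25, then 25·15 = 375 ≡ 46. Thus 15^23 ≡ 46 ≡ −1 (mod 47).
By Euler's criterion 15 is a quadratic non-residue mod 47: no t satisfies t² ≡ 15 (mod 47).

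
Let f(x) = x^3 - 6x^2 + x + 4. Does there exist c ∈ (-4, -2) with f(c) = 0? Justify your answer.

No such root exists.

The endpoint values f(-4) = -160 and f(-2) = -30 are both negative. Claim: f(x) < 0 for every x in (-4, -2).
Substitute x = -2 − u, where 0 < u < 2 on the interval. Expanding, f(-2 − u) = -u^3 - 12u^2 - 37u - 30.
All 4 nonzero coefficients of this polynomial in u are negative; hence for u > 0 the value is a sum of negative terms (the constant -30 among them).
Therefore f(x) < 0 throughout (-4, -2), and f has no zero there.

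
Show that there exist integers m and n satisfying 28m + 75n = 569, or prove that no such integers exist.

m = 23, n = -1

Since gcd(28, 75) = 1, every integer is an integer combination of 28 and 75.
Euclidean algorithm: 75 = 2·28 + 19, 28 = 1·19 + 9, 19 = 2·9 + 1, 9 = 9·1 + 0.
Back-substituting, 1 = 19 − 2·9 = 19 − 2·(28 − 1·19) = −2·28 + 3·19 = −2·28 + 3·(75 − 2·28) = 3·75 − 8·28; that is, 28·(-8) + 75·3 = 1.
Scaling by 569 gives the particular solution (m, n) = (-4552, 1707).
Shifting by a multiple of (75, −28) keeps it a solution: m = -4552 + 61·75 = 23, n = 1707 − 61·28 = -1.
Check: 28·23 + 75·(-1) = 644 − 75 = 569. ✓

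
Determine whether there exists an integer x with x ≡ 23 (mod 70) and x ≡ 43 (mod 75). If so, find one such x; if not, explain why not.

gcd(70, 75) = 5. A simultaneous solution exists iff 23 ≡ 43 (mod 5); here 23 mod 5 = 3 = 43 mod 5, so it does.
Write x = 23 + 70t. Then 70t ≡ 43 − 23 ≡ 20 (mod 75); dividing through by 5 gives 14t ≡ 4 (mod 15).
Invert 14 mod 15 by the Euclidean algorithm: 15 = 1·14 + 1, 14 = 14·1 + 0; back-substituting, 1 = 15 − 1·14. Hence 14·(-1) ≡ 1, so 14⁻¹ ≡ -1 ≡ 14 (mod 15).
Multiplying by 14: t ≡ 14·4 = 56 ≡ 11 (mod 15).
Then x = 23 + 70·11 = 793.
Indeed 793 ≡ 23 (mod 70) and 793 ≡ 43 (mod 75).

x = 793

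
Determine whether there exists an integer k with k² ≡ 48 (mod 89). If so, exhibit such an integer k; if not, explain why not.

Apply Euler's criterion with the prime 89: 48 is a quadratic residue iff 48^44 ≡ 1 (mod 89), and a non-residue iff it is ≡ −1.
Squaring successively (mod 89): 48^2 = 2304 ≡ 79; 48^4 ≡ 79² = 6241 ≡ 11; 48^8 ≡ 11² = 121 ≡ 32; 48^16 ≡ 32² = 1024 ≡ 45; 48^32 ≡ 45² = 2025 ≡ 67.
Since 44 = 32 + 8 + 4, 48^44 ≡ 67 · 32 · 11; multiplying out mod 89: 67·32 = 2144 ≡ 8, then 8·11 = 88 ≡ 88. Thus 48^44 ≡ 88 ≡ −1 (mod 89).
The value −1 means 48 is a non-residue modulo 89, so k² ≡ 48 (mod 89) is impossible.

There is no such integer.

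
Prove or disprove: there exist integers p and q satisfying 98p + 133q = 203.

Since gcd(98, 133) = 7 and 203 = 7·29, Bézout's identity guarantees a solution.
Dividing through by 7 reduces the equation to 14p + 19q = 29.
Euclidean algorithm: 19 = 1·14 + 5, 14 = 2·5 + 4, 5 = 1·4 + 1, 4 = 4·1 + 0.
Working back up the chain: 1 = 5 − 1·4 = 5 − (14 − 2·5) = −14 + 3·5 = −14 + 3·(19 − 1·14) = 3·19 − 4·14. So 14·(-4) + 19·3 = 1.
Multiplying through by 29: p = (-4)·29 = -116, q = 3·29 = 87 is a solution.
Shifting by a multiple of (19, −14) keeps it a solution: p = -116 + 7·19 = 17, q = 87 − 7·14 = -11.
Indeed 98·17 + 133·(-11) = 1666 − 1463 = 203.

p = 17, q = -11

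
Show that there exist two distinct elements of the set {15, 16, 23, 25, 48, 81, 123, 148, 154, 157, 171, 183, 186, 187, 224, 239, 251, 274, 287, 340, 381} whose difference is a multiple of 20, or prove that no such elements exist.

23 and 123 are such a pair.

Both 23 and 123 leave remainder 3 on division by 20; their difference 100 = 5·20 is a multiple of 20.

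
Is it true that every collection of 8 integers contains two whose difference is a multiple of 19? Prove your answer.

Take the 8 consecutive integers 20, 21, …, 27: their residues mod 19 are all distinct because 8 ≤ 19.
No two share a residue, so no pair has difference divisible by 19; the claim fails for this set.

No, the set {20, 21, 22, 23, 24, 25, 26, 27} is a counterexample.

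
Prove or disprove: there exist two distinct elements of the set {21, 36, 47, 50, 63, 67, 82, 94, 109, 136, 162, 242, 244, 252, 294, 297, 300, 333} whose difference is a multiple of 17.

Both 21 and 242 leave remainder 4 on division by 17; their difference 221 = 13·17 is a multiple of 17.

21 and 242 are such a pair.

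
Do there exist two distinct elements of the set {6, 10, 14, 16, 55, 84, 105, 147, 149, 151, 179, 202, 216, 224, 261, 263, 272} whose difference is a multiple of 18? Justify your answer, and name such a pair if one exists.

Residues mod 18: 6↦6, 10↦10, 14↦14, 16↦16, 55↦1, 84↦12, 105↦15, 147↦3, 149↦5, 151↦7, 179↦17, 202↦4, 216↦0, 224↦8, 261↦9, 263↦11, 272↦2.
These 17 residues are pairwise different, hence no difference of two elements is divisible by 18.

No, no such pair exists.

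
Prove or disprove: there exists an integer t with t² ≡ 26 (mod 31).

31 is prime, so by Euler's criterion 26 is a square mod 31 iff 26^((31−1)/2) = 26^15 ≡ 1 (mod 31).
Squaring successively (mod 31): 26^2 = 676 ≡ 25; 26^4 ≡ 25² = 625 ≡ 5; 26^8 ≡ 5² = 25 ≡ 25.
Since 15 = 8 + 4 + 2 + 1, 26^15 ≡ 25 · 5 · 25 · 26; multiplying out mod 31: 25·5 = 125 ≡ 1, then 1·25 = 25 ≡ 25, then 25·26 = 650 ≡ 30. Thus 26^15 ≡ 30 ≡ −1 (mod 31).
By Euler's criterion 26 is a quadratic non-residue mod 31: no t satisfies t² ≡ 26 (mod 31).

No such integer exists.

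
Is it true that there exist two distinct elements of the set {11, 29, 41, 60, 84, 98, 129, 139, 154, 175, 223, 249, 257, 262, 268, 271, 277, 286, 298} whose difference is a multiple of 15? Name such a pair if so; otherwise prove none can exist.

11 mod 15 = 11 and 41 mod 15 = 11, so 41 − 11 = 30 = 2·15.

11 and 41 are such a pair.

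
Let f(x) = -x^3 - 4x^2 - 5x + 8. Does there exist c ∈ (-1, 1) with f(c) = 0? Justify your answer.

Such a root exists.

f(-1) = 10 and f(1) = -2, which have opposite signs.
f is continuous everywhere (it is a polynomial), in particular on [-1, 1].
By the Intermediate Value Theorem f must vanish at some point of (-1, 1).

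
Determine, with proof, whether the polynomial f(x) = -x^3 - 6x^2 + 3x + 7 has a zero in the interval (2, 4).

No.

f(2) = -19 and f(4) = -141, both negative, so a sign-change argument is unavailable; we show f keeps this sign on the whole interval.
Substitute x = 2 + u, where 0 < u < 2 on the interval. Expanding, f(2 + u) = -u^3 - 12u^2 - 33u - 19.
All 4 nonzero coefficients of this polynomial in u are negative; hence for u > 0 the value is a sum of negative terms (the constant -19 among them).
So f is strictly negative on (2, 4); no root exists in the interval.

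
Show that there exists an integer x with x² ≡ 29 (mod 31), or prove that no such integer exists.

No, no such integer exists.

31 is prime, so by Euler's criterion 29 is a square mod 31 iff 29^((31−1)/2) = 29^15 ≡ 1 (mod 31).
Squaring successively (mod 31): 29^2 = 841 ≡ 4; 29^4 ≡ 4² = 16 ≡ 16; 29^8 ≡ 16² = 256 ≡ 8.
Since 15 = 8 + 4 + 2 + 1, 29^15 ≡ 8 · 16 · 4 · 29; multiplying out mod 31: 8·16 = 128 ≡ 4, then 4·4 = 16 ≡ 16, then 16·29 = 464 ≡ 30. Thus 29^15 ≡ 30 ≡ −1 (mod 31).
The value −1 means 29 is a non-residue modulo 31, so x² ≡ 29 (mod 31) is impossible.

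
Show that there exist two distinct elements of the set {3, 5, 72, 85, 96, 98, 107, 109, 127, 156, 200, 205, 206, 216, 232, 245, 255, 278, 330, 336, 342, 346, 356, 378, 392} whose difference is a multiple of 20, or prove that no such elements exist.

5 mod 20 = 5 and 85 mod 20 = 5, so 85 − 5 = 80 = 4·20.

The pair (5, 85) works.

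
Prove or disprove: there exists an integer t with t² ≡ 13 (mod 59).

No such integer exists.

Apply Euler's criterion with the prime 59: 13 is a quadratic residue iff 13^29 ≡ 1 (mod 59), and a non-residue iff it is ≡ −1.
Squaring successively (mod 59): 13^2 = 169 ≡ 51; 13^4 ≡ 51² = 2601 ≡ 5; 13^8 ≡ 5² = 25 ≡ 25; 13^16 ≡ 25² = 625 ≡ 35.
Since 29 = 16 + 8 + 4 + 1, 13^29 ≡ 35 · 25 · 5 · 13; multiplying out mod 59: 35·25 = 875 ≡ 49, then 49·5 = 245 ≡ 9, then 9·13 = 117 ≡ 58. Thus 13^29 ≡ 58 ≡ −1 (mod 59).
The value −1 means 13 is a non-residue modulo 59, so t² ≡ 13 (mod 59) is impossible.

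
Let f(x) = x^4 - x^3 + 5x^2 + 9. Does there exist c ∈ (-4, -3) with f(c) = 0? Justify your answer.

The endpoint values f(-4) = 409 and f(-3) = 162 are both positive. Claim: f(x) > 0 for every x in (-4, -3).
Shift to the endpoint -3: with x = -3 − u (0 < u < 1), one computes f(-3 − u) = u^4 + 13u^3 + 68u^2 + 165u + 162.
All 5 nonzero coefficients of this polynomial in u are positive; hence for u > 0 the value is a sum of positive terms (the constant 162 among them).
So f is strictly positive on (-4, -3); no root exists in the interval.

f has no root in that interval.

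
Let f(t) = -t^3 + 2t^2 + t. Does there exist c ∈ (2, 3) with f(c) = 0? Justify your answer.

Such a root exists.

f(2) = 2 and f(3) = -6, which have opposite signs.
Since f is a polynomial it is continuous on [2, 3].
So by the Intermediate Value Theorem there is a c strictly between 2 and 3 with f(c) = 0.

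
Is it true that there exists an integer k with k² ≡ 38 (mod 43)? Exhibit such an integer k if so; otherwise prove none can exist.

Take k = 34. Then 34² = 1156 = 26·43 + 38, so 34² ≡ 38 (mod 43).

k = 34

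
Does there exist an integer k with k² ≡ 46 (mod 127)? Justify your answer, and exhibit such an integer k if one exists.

No such integer exists.

Apply Euler's criterion with the prime 127: 46 is a quadratic residue iff 46^63 ≡ 1 (mod 127), and a non-residue iff it is ≡ −1.
Repeated squaring mod 127: 46^2 = 2116 ≡ 84; 46^4 ≡ 84² = 7056 ≡ 71; 46^8 ≡ 71² = 5041 ≡ 88; 46^16 ≡ 88² = 7744 ≡ 124; 46^32 ≡ 124² = 15376 ≡ 9.
Since 63 = 32 + 16 + 8 + 4 + 2 + 1, 46^63 ≡ 9 · 124 · 88 · 71 · 84 · 46; multiplying out mod 127: 9·124 = 1116 ≡ 100, then 100·88 = 8800 ≡ 37, then 37·71 = 2627 ≡ 87, then 87·84 = 7308 ≡ 69, then 69·46 = 3174 ≡ 126. Thus 46^63 ≡ 126 ≡ −1 (mod 127).
By Euler's criterion 46 is a quadratic non-residue mod 127: no k satisfies k² ≡ 46 (mod 127).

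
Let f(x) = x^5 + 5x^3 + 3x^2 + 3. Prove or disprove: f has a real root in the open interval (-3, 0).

f(-3) = -348 and f(0) = 3, which have opposite signs.
As a polynomial, f is continuous on every closed interval.
By the Intermediate Value Theorem, f takes the value 0 somewhere in the open interval.

Yes, f has a root in the interval.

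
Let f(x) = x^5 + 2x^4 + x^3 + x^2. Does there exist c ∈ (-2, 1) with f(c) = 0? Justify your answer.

f(-2) = -4 and f(1) = 5, which have opposite signs.
Since f is a polynomial it is continuous on [-2, 1].
So by the Intermediate Value Theorem there is a c strictly between -2 and 1 with f(c) = 0.

Yes, f has a root in the interval.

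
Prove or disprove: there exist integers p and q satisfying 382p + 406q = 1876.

gcd(382, 406) = 2, and 2 divides 1876, so integer solutions exist.
Dividing through by 2 reduces the equation to 191p + 203q = 938.
Euclidean algorithm: 203 = 1·191 + 12, 191 = 15·12 + 11, 12 = 1·11 + 1, 11 = 11·1 + 0.
Back-substituting, 1 = 12 − 1·11 = 12 − (191 − 15·12) = −191 + 16·12 = −191 + 16·(203 − 1·191) = 16·203 − 17·191; that is, 191·(-17) + 203·16 = 1.
Times 938: 191·(-15946) + 203·15008 = 938, so (-15946, 15008) solves it.
The general solution is p = -15946 + 203k, q = 15008 − 191k; taking k = 79 gives the smaller pair p = 91, q = -81.
Check: 382·91 + 406·(-81) = 34762 − 32886 = 1876. ✓

p = 91, q = -81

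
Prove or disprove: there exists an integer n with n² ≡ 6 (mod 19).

n = 14 works: 14² = 196, and 196 − 6 = 190 = 10·19.

n = 14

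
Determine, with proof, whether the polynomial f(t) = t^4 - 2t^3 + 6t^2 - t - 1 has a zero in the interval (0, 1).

Such a root exists.

f(0) = -1 and f(1) = 3, which have opposite signs.
As a polynomial, f is continuous on every closed interval.
By the Intermediate Value Theorem, f takes the value 0 somewhere in the open interval.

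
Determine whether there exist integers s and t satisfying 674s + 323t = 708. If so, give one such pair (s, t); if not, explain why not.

Since gcd(674, 323) = 1, every integer is an integer combination of 674 and 323.
Euclidean algorithm: 674 = 2·323 + 28, 323 = 11·28 + 15, 28 = 1·15 + 13, 15 = 1·13 + 2, 13 = 6·2 + 1, 2 = 2·1 + 0.
Back-substituting, 1 = 13 − 6·2 = 13 − 6·(15 − 1·13) = −6·15 + 7·13 = −6·15 + 7·(28 − 1·15) = 7·28 − 13·15 = 7·28 − 13·(323 − 11·28) = −13·323 + 150·28 = −13·323 + 150·(674 − 2·323) = 150·674 − 313·323; that is, 674·150 + 323·(-313) = 1.
Multiplying through by 708: s = 150·708 = 106200, t = (-313)·708 = -221604 is a solution.
Shifting by a multiple of (323, −674) keeps it a solution: s = 106200 − 328·323 = 256, t = -221604 + 328·674 = -532.
Check: 674·256 + 323·(-532) = 172544 − 171836 = 708. ✓

s = 256, t = -532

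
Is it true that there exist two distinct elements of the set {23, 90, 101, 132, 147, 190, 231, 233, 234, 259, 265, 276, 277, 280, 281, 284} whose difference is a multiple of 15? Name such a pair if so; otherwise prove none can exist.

Yes: 23 and 233.

Both 23 and 233 leave remainder 8 on division by 15; their difference 210 = 14·15 is a multiple of 15.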